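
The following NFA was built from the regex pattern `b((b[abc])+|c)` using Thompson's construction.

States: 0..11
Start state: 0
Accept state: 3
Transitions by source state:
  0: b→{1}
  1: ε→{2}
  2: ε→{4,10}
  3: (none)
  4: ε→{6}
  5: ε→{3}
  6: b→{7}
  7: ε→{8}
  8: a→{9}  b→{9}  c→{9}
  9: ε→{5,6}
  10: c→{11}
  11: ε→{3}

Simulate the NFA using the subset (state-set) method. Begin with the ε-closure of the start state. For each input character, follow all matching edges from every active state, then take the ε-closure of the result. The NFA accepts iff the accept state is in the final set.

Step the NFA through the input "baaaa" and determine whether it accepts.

start: ε-closure({0}) = {0}
'b' @ 1: {1,2,4,6,10}
'a' @ 2: {}  — no active states
rest 'aaa' ignored (set empty)
final: {}; accept 3 not in set

Answer: REJECT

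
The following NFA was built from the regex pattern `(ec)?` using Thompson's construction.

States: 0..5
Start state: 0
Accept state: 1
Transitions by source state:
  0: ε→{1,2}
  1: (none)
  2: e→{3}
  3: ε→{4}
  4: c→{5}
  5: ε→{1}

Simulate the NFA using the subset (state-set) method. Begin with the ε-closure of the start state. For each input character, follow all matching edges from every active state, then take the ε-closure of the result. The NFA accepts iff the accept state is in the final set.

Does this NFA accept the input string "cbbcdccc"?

S₀ = ε-closure({0}) = {0,1,2}
'c' @ 1: {}  — no active states
rest 'bbcdccc' ignored (set empty)
final: {}; accept 1 not in set

Answer: REJECT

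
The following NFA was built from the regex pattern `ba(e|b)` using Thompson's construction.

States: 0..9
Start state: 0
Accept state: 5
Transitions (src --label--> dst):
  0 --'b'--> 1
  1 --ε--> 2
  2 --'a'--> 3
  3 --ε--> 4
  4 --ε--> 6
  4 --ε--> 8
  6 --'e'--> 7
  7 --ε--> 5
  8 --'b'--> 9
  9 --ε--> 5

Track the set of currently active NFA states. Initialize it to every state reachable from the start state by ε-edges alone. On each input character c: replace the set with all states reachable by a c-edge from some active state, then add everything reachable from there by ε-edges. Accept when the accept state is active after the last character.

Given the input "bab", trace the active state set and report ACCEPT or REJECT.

S₀ = ε-closure({0}) = {0}
'b' @ 1: {1,2}
'a' @ 2: {3,4,6,8}
'b' @ 3: {5,9}  ✓accept
end set {5,9} — state 5 in

Answer: ACCEPT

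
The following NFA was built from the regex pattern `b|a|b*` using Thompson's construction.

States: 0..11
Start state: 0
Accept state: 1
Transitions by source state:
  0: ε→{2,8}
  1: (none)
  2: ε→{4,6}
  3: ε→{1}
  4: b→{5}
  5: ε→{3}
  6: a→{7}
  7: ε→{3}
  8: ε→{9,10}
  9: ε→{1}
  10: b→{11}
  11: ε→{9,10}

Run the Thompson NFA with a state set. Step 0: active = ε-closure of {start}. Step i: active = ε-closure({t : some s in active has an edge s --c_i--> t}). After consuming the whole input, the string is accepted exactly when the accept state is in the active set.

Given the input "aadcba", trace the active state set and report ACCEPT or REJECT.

start: ε-closure({0}) = {0,1,2,4,6,8,9,10}
'a' @ 1: {1,3,7}  [accepting]
'a' @ 2: {}  — no active states
rest 'dcba' ignored (set empty)
after full input: {}  (accept=1 not in)

Answer: REJECT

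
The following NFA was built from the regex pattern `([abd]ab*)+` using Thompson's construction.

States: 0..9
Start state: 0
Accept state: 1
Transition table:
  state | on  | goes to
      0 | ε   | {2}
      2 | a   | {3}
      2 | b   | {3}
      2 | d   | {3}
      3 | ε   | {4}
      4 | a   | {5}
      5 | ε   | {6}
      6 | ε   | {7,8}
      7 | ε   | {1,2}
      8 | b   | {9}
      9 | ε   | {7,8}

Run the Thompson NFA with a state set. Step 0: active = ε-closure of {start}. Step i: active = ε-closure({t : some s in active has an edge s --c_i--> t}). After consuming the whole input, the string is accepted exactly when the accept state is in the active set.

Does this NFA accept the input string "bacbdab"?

initial (ε-close {0}): {0,2}
'b' @ 1: {3,4}
'a' @ 2: {1,2,5,6,7,8}  [accepting]
'c' @ 3: {}  — state set empty
rest 'bdab' ignored (set empty)
final: {}; accept 1 not in set

Answer: REJECT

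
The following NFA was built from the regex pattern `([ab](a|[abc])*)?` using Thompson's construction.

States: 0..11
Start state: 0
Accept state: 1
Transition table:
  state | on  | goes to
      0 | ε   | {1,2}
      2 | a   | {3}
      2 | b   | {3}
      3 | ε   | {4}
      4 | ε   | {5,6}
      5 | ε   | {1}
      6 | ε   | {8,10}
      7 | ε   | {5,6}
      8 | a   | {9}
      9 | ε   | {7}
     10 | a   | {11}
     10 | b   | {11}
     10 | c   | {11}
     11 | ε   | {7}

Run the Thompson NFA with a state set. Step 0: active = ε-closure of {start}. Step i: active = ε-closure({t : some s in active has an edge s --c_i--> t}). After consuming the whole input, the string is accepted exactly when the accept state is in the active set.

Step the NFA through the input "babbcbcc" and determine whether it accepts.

Answer: ACCEPT

Steps:
S₀ = ε-closure({0}) = {0,1,2}
'b' @ 1: {1,3,4,5,6,8,10}  (accept∈set)
'a' @ 2: {1,5,6,7,8,9,10,11}  (accept∈set)
'b' @ 3: {1,5,6,7,8,10,11}  (accept∈set)
'b' @ 4: {1,5,6,7,8,10,11}  (accept∈set)
'c' @ 5: {1,5,6,7,8,10,11}  (accept∈set)
'b' @ 6: {1,5,6,7,8,10,11}  (accept∈set)
'c' @ 7: {1,5,6,7,8,10,11}  (accept∈set)
'c' @ 8: {1,5,6,7,8,10,11}  (accept∈set)
end set {1,5,6,7,8,10,11} — state 1 in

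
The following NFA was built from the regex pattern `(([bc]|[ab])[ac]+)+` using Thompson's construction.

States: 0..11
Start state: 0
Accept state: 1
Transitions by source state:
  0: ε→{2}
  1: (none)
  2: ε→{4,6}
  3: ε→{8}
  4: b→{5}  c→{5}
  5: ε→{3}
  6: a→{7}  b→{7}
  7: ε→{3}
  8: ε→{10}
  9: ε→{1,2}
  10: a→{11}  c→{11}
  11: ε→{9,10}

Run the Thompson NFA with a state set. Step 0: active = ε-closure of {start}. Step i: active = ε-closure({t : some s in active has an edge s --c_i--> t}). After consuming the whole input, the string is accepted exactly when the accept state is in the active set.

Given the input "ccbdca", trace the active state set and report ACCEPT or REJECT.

Answer: REJECT

Steps:
S₀ = ε-closure({0}) = {0,2,4,6}
'c' @ 1: {3,5,8,10}
'c' @ 2: {1,2,4,6,9,10,11}  (accept∈set)
'b' @ 3: {3,5,7,8,10}
'd' @ 4: {}  — state set empty
rest 'ca' ignored (set empty)
end set {} — state 1 not in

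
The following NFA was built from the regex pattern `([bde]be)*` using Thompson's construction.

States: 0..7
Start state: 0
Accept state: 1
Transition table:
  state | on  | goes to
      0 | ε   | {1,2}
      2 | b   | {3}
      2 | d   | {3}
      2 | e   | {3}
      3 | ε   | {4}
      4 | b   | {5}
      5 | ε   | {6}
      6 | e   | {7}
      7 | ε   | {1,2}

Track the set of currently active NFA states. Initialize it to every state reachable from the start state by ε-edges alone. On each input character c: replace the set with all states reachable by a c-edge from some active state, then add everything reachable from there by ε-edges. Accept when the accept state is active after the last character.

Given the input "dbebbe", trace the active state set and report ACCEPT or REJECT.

Answer: ACCEPT

Derivation:
initial (ε-close {0}): {0,1,2}
'd' @ 1: {3,4}
'b' @ 2: {5,6}
'e' @ 3: {1,2,7}  (accept∈set)
'b' @ 4: {3,4}
'b' @ 5: {5,6}
'e' @ 6: {1,2,7}  (accept∈set)
end set {1,2,7} — state 1 in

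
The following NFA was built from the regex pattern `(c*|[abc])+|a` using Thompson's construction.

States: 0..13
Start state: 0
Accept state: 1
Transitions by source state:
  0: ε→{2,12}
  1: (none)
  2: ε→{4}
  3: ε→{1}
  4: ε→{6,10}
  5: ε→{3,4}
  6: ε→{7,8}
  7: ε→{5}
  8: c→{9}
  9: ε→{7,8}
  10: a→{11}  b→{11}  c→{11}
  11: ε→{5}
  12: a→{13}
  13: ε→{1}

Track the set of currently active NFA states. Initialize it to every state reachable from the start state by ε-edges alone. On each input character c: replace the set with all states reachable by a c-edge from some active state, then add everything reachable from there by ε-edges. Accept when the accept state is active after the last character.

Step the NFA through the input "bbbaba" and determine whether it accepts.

S₀ = ε-closure({0}) = {0,1,2,3,4,5,6,7,8,10,12}
'b' @ 1: {1,3,4,5,6,7,8,10,11}  [accepting]
'b' @ 2: {1,3,4,5,6,7,8,10,11}  [accepting]
'b' @ 3: {1,3,4,5,6,7,8,10,11}  [accepting]
'a' @ 4: {1,3,4,5,6,7,8,10,11}  [accepting]
'b' @ 5: {1,3,4,5,6,7,8,10,11}  [accepting]
'a' @ 6: {1,3,4,5,6,7,8,10,11}  [accepting]
end set {1,3,4,5,6,7,8,10,11} — state 1 in

Answer: ACCEPT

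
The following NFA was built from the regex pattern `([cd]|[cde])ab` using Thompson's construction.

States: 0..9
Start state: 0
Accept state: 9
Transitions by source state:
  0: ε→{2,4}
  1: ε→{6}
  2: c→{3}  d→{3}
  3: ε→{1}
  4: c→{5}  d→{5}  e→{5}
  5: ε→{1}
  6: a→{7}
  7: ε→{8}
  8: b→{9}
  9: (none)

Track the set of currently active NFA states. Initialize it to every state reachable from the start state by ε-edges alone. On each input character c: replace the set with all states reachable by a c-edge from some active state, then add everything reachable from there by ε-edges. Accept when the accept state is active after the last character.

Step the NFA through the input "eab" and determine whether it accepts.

Answer: ACCEPT

Steps:
S₀ = ε-closure({0}) = {0,2,4}
'e' @ 1: {1,5,6}
'a' @ 2: {7,8}
'b' @ 3: {9}  ✓accept
final: {9}; accept 9 in set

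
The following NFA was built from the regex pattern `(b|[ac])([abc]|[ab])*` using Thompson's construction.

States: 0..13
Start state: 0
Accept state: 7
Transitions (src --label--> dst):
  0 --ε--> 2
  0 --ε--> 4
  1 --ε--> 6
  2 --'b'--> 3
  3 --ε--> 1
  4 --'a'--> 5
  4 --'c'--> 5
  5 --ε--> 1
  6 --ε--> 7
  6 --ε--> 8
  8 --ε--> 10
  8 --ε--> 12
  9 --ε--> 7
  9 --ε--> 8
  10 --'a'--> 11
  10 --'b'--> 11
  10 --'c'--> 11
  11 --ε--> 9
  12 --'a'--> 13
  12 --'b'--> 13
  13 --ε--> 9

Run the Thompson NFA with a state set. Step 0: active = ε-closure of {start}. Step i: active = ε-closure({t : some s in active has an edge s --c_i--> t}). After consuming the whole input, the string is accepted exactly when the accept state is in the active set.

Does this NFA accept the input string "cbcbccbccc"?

S₀ = ε-closure({0}) = {0,2,4}
'c' @ 1: {1,5,6,7,8,10,12}  ✓accept
'b' @ 2: {7,8,9,10,11,12,13}  ✓accept
'c' @ 3: {7,8,9,10,11,12}  ✓accept
'b' @ 4: {7,8,9,10,11,12,13}  ✓accept
'c' @ 5: {7,8,9,10,11,12}  ✓accept
'c' @ 6: {7,8,9,10,11,12}  ✓accept
'b' @ 7: {7,8,9,10,11,12,13}  ✓accept
'c' @ 8: {7,8,9,10,11,12}  ✓accept
'c' @ 9: {7,8,9,10,11,12}  ✓accept
'c' @ 10: {7,8,9,10,11,12}  ✓accept
end set {7,8,9,10,11,12} — state 7 in

Answer: ACCEPT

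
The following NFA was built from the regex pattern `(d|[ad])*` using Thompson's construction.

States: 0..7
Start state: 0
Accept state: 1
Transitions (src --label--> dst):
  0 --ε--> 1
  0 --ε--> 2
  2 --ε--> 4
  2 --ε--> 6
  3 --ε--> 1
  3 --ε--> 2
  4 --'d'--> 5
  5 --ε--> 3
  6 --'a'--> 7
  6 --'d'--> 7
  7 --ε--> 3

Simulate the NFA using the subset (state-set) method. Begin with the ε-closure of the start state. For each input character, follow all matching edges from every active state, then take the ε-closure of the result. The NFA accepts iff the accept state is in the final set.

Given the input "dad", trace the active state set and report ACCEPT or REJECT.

S₀ = ε-closure({0}) = {0,1,2,4,6}
'd' @ 1: {1,2,3,4,5,6,7}  [accepting]
'a' @ 2: {1,2,3,4,6,7}  [accepting]
'd' @ 3: {1,2,3,4,5,6,7}  [accepting]
end set {1,2,3,4,5,6,7} — state 1 in

Answer: ACCEPT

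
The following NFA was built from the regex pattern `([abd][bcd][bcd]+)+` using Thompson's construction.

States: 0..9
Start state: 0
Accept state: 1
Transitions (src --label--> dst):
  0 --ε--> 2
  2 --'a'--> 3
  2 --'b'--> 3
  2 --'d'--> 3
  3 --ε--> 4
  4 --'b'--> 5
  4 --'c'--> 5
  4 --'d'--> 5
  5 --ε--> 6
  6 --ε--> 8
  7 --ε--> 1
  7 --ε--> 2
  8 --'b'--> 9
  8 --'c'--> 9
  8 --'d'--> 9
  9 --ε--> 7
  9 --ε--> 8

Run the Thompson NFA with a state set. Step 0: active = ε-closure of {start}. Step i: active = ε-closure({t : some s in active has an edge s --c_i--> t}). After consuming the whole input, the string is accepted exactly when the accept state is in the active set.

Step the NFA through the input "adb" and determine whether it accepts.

start: ε-closure({0}) = {0,2}
'a' @ 1: {3,4}
'd' @ 2: {5,6,8}
'b' @ 3: {1,2,7,8,9}  [accepting]
final: {1,2,7,8,9}; accept 1 in set

Answer: ACCEPT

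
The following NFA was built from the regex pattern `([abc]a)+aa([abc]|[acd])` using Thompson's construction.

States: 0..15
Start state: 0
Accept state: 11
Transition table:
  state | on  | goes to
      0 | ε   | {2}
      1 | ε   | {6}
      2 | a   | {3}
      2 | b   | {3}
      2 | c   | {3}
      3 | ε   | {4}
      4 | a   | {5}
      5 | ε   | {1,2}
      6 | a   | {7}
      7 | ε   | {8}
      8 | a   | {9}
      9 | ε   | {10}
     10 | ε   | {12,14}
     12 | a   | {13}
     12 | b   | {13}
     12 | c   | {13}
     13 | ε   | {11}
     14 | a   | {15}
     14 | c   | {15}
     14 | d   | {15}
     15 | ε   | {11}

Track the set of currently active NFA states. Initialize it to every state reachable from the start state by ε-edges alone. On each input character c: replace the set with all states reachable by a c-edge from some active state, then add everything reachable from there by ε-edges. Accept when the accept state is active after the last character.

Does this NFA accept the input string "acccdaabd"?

initial (ε-close {0}): {0,2}
'a' @ 1: {3,4}
'c' @ 2: {}  — dead — no transitions
rest 'ccdaabd' ignored (set empty)
final: {}; accept 11 not in set

Answer: REJECT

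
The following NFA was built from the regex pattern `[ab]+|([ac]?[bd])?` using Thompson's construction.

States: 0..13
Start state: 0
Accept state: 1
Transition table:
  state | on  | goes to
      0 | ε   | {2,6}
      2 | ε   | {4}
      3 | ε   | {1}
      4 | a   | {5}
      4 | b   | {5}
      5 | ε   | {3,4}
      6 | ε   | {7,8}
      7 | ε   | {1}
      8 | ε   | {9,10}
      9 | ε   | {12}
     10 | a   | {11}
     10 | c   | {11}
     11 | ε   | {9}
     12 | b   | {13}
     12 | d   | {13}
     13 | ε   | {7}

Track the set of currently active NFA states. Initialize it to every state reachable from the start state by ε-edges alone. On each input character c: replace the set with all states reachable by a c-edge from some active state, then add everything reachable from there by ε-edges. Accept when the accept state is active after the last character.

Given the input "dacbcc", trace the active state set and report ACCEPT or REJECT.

Answer: REJECT

Derivation:
S₀ = ε-closure({0}) = {0,1,2,4,6,7,8,9,10,12}
'd' @ 1: {1,7,13}  [accepting]
'a' @ 2: {}  — dead — no transitions
rest 'cbcc' ignored (set empty)
final: {}; accept 1 not in set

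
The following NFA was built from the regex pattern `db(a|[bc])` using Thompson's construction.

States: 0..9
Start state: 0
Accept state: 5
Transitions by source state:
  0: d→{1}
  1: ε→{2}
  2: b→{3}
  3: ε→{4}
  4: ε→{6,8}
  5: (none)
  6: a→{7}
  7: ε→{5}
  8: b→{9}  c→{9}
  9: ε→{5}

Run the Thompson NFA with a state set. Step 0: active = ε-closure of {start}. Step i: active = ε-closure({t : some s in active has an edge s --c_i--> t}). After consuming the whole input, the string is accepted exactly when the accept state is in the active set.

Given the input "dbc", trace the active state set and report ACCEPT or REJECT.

initial (ε-close {0}): {0}
'd' @ 1: {1,2}
'b' @ 2: {3,4,6,8}
'c' @ 3: {5,9}  ✓accept
final: {5,9}; accept 5 in set

Answer: ACCEPT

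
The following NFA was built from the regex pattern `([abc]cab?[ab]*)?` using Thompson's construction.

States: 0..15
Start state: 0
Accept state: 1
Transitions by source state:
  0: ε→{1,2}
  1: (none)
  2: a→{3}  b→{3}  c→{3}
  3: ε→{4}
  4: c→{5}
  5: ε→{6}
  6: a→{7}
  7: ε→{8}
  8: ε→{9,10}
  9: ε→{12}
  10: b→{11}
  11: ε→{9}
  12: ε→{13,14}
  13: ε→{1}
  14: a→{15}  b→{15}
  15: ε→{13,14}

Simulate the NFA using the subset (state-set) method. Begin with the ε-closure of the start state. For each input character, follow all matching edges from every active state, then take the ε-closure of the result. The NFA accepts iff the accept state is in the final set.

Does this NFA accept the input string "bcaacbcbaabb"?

Answer: REJECT

Derivation:
S₀ = ε-closure({0}) = {0,1,2}
'b' @ 1: {3,4}
'c' @ 2: {5,6}
'a' @ 3: {1,7,8,9,10,12,13,14}  ✓accept
'a' @ 4: {1,13,14,15}  ✓accept
'c' @ 5: {}  — dead — no transitions
rest 'bcbaabb' ignored (set empty)
end set {} — state 1 not in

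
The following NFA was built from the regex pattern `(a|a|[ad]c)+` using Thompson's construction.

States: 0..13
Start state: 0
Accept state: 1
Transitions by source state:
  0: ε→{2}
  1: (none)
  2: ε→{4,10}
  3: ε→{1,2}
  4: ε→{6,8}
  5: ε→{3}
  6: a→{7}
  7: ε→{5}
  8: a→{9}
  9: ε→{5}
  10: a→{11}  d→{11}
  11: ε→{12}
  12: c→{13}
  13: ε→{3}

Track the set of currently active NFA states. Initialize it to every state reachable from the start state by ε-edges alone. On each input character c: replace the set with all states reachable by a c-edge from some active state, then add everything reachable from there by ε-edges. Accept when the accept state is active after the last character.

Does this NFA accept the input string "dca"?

Answer: ACCEPT

Steps:
initial (ε-close {0}): {0,2,4,6,8,10}
'd' @ 1: {11,12}
'c' @ 2: {1,2,3,4,6,8,10,13}  [accepting]
'a' @ 3: {1,2,3,4,5,6,7,8,9,10,11,12}  [accepting]
final: {1,2,3,4,5,6,7,8,9,10,11,12}; accept 1 in set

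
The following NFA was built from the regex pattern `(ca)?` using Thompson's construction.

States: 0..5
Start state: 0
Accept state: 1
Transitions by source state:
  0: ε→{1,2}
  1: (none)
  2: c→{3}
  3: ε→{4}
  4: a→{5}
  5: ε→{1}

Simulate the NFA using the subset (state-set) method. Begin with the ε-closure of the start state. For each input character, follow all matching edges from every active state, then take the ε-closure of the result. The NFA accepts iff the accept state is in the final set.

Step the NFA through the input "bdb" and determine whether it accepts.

initial (ε-close {0}): {0,1,2}
'b' @ 1: {}  — dead — no transitions
rest 'db' ignored (set empty)
after full input: {}  (accept=1 not in)

Answer: REJECT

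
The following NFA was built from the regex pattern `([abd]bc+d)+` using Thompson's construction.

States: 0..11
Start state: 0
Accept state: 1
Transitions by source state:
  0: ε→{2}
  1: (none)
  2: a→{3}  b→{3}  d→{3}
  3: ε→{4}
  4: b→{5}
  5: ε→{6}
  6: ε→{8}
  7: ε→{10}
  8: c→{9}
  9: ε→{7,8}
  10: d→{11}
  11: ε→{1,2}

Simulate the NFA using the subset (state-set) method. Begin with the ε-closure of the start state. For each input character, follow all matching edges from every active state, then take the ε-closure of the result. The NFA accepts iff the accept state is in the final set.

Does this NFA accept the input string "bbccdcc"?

Answer: REJECT

Trace:
start: ε-closure({0}) = {0,2}
'b' @ 1: {3,4}
'b' @ 2: {5,6,8}
'c' @ 3: {7,8,9,10}
'c' @ 4: {7,8,9,10}
'd' @ 5: {1,2,11}  [accepting]
'c' @ 6: {}  — dead — no transitions
rest 'c' ignored (set empty)
final: {}; accept 1 not in set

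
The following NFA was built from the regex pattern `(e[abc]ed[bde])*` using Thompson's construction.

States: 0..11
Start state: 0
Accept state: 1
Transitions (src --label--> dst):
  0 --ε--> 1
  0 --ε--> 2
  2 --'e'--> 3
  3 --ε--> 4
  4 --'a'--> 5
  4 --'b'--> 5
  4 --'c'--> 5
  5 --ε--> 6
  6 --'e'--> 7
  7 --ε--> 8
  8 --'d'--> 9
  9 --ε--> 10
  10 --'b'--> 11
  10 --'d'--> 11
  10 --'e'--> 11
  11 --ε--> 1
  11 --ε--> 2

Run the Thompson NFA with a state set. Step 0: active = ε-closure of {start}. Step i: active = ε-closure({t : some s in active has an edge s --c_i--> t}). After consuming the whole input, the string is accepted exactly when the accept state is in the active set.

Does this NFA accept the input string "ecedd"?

Answer: ACCEPT

Steps:
S₀ = ε-closure({0}) = {0,1,2}
'e' @ 1: {3,4}
'c' @ 2: {5,6}
'e' @ 3: {7,8}
'd' @ 4: {9,10}
'd' @ 5: {1,2,11}  [accepting]
end set {1,2,11} — state 1 in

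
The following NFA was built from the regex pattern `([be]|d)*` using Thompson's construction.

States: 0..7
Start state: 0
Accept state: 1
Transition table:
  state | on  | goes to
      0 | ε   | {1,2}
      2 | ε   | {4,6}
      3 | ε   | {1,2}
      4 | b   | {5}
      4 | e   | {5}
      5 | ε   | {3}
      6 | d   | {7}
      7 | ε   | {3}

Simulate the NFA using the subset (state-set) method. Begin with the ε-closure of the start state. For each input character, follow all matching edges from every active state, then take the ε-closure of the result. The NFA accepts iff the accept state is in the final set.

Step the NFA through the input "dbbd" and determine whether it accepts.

start: ε-closure({0}) = {0,1,2,4,6}
'd' @ 1: {1,2,3,4,6,7}  ✓accept
'b' @ 2: {1,2,3,4,5,6}  ✓accept
'b' @ 3: {1,2,3,4,5,6}  ✓accept
'd' @ 4: {1,2,3,4,6,7}  ✓accept
after full input: {1,2,3,4,6,7}  (accept=1 in)

Answer: ACCEPT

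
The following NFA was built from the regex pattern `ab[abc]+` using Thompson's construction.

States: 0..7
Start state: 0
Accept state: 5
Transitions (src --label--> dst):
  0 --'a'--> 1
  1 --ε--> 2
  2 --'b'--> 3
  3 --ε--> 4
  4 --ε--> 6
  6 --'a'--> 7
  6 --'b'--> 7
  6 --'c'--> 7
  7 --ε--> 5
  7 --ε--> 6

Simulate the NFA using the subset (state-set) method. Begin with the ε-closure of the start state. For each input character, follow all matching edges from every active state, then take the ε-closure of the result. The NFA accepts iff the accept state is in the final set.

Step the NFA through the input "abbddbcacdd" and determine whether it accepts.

Answer: REJECT

Derivation:
start: ε-closure({0}) = {0}
'a' @ 1: {1,2}
'b' @ 2: {3,4,6}
'b' @ 3: {5,6,7}  ✓accept
'd' @ 4: {}  — no active states
rest 'dbcacdd' ignored (set empty)
final: {}; accept 5 not in set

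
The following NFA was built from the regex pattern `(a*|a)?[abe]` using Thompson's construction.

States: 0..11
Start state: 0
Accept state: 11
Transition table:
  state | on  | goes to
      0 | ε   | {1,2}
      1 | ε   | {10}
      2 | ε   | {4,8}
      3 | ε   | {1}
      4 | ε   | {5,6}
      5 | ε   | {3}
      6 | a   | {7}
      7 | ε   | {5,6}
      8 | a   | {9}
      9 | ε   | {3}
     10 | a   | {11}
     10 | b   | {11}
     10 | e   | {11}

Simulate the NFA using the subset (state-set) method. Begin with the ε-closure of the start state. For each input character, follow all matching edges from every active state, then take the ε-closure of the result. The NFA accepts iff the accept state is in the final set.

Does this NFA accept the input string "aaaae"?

initial (ε-close {0}): {0,1,2,3,4,5,6,8,10}
'a' @ 1: {1,3,5,6,7,9,10,11}  ✓accept
'a' @ 2: {1,3,5,6,7,10,11}  ✓accept
'a' @ 3: {1,3,5,6,7,10,11}  ✓accept
'a' @ 4: {1,3,5,6,7,10,11}  ✓accept
'e' @ 5: {11}  ✓accept
after full input: {11}  (accept=11 in)

Answer: ACCEPT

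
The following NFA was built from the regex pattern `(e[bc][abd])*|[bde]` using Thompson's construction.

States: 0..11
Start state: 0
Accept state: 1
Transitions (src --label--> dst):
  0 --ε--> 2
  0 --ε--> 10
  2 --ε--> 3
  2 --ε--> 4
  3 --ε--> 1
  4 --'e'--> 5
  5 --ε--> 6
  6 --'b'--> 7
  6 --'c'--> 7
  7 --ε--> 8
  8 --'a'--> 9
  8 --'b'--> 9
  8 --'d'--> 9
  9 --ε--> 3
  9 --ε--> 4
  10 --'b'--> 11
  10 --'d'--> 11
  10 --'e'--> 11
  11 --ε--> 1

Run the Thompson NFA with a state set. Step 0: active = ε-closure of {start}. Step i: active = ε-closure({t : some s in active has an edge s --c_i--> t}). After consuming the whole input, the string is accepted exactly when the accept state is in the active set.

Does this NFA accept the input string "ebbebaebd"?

Answer: ACCEPT

Derivation:
S₀ = ε-closure({0}) = {0,1,2,3,4,10}
'e' @ 1: {1,5,6,11}  ✓accept
'b' @ 2: {7,8}
'b' @ 3: {1,3,4,9}  ✓accept
'e' @ 4: {5,6}
'b' @ 5: {7,8}
'a' @ 6: {1,3,4,9}  ✓accept
'e' @ 7: {5,6}
'b' @ 8: {7,8}
'd' @ 9: {1,3,4,9}  ✓accept
final: {1,3,4,9}; accept 1 in set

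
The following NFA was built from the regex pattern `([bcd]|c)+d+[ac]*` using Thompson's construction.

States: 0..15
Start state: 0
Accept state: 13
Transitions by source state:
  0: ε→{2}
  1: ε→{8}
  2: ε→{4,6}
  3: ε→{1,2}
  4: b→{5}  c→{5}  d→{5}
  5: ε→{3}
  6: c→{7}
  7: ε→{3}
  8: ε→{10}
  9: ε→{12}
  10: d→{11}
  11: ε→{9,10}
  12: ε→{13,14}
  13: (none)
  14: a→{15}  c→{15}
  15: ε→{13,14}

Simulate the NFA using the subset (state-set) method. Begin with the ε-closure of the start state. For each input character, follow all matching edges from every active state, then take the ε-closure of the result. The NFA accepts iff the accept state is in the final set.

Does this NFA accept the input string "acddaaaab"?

S₀ = ε-closure({0}) = {0,2,4,6}
'a' @ 1: {}  — state set empty
rest 'cddaaaab' ignored (set empty)
after full input: {}  (accept=13 not in)

Answer: REJECT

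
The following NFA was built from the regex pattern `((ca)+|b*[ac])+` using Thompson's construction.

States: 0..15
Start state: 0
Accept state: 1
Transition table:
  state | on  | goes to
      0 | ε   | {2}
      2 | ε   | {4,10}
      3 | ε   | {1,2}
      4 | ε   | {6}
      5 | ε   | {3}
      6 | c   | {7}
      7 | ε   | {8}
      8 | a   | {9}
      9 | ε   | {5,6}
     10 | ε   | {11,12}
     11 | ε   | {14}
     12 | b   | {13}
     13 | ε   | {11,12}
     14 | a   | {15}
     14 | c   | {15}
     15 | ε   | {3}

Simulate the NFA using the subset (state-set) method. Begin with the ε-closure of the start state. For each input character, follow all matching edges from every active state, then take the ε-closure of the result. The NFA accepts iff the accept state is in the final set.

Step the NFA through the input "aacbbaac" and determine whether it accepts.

Answer: ACCEPT

Trace:
initial (ε-close {0}): {0,2,4,6,10,11,12,14}
'a' @ 1: {1,2,3,4,6,10,11,12,14,15}  (accept∈set)
'a' @ 2: {1,2,3,4,6,10,11,12,14,15}  (accept∈set)
'c' @ 3: {1,2,3,4,6,7,8,10,11,12,14,15}  (accept∈set)
'b' @ 4: {11,12,13,14}
'b' @ 5: {11,12,13,14}
'a' @ 6: {1,2,3,4,6,10,11,12,14,15}  (accept∈set)
'a' @ 7: {1,2,3,4,6,10,11,12,14,15}  (accept∈set)
'c' @ 8: {1,2,3,4,6,7,8,10,11,12,14,15}  (accept∈set)
end set {1,2,3,4,6,7,8,10,11,12,14,15} — state 1 in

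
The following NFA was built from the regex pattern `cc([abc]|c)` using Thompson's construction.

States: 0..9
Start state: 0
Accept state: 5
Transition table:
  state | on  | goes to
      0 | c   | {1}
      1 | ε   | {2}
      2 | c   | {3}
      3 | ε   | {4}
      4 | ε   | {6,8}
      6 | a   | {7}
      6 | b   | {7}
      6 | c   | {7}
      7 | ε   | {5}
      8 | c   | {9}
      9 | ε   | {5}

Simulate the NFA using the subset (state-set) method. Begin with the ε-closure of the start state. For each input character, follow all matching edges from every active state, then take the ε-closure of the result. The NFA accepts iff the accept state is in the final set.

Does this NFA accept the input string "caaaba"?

initial (ε-close {0}): {0}
'c' @ 1: {1,2}
'a' @ 2: {}  — dead — no transitions
rest 'aaba' ignored (set empty)
end set {} — state 5 not in

Answer: REJECT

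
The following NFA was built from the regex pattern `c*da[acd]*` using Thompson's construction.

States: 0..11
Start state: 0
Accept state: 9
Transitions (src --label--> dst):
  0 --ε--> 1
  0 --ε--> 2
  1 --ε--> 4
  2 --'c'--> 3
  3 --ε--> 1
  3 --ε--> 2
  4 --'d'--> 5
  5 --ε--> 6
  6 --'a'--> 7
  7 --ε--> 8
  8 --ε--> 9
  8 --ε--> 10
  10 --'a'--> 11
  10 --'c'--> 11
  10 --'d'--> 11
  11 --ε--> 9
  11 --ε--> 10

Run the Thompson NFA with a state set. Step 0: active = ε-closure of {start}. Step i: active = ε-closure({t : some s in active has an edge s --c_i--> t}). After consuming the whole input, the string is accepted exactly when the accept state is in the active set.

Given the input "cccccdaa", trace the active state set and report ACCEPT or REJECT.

S₀ = ε-closure({0}) = {0,1,2,4}
'c' @ 1: {1,2,3,4}
'c' @ 2: {1,2,3,4}
'c' @ 3: {1,2,3,4}
'c' @ 4: {1,2,3,4}
'c' @ 5: {1,2,3,4}
'd' @ 6: {5,6}
'a' @ 7: {7,8,9,10}  ✓accept
'a' @ 8: {9,10,11}  ✓accept
after full input: {9,10,11}  (accept=9 in)

Answer: ACCEPT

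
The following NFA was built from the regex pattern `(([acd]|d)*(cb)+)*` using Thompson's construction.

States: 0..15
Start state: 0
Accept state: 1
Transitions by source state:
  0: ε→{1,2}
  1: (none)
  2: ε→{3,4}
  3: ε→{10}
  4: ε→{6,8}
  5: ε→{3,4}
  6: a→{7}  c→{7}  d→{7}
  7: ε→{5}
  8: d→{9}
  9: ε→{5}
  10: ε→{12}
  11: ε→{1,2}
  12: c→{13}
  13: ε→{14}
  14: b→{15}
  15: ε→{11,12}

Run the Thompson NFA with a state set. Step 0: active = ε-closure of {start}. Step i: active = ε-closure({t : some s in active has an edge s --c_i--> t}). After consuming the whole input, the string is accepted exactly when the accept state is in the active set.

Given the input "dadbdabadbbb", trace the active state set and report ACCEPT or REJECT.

initial (ε-close {0}): {0,1,2,3,4,6,8,10,12}
'd' @ 1: {3,4,5,6,7,8,9,10,12}
'a' @ 2: {3,4,5,6,7,8,10,12}
'd' @ 3: {3,4,5,6,7,8,9,10,12}
'b' @ 4: {}  — state set empty
rest 'dabadbbb' ignored (set empty)
after full input: {}  (accept=1 not in)

Answer: REJECT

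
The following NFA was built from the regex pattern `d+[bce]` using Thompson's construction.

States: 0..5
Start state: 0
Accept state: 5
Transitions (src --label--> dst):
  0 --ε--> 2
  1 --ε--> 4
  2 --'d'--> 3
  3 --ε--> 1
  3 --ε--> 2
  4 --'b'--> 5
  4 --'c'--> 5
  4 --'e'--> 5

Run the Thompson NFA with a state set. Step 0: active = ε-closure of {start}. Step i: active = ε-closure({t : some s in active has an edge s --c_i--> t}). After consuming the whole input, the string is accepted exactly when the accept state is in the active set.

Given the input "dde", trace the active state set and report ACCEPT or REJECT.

S₀ = ε-closure({0}) = {0,2}
'd' @ 1: {1,2,3,4}
'd' @ 2: {1,2,3,4}
'e' @ 3: {5}  ✓accept
final: {5}; accept 5 in set

Answer: ACCEPT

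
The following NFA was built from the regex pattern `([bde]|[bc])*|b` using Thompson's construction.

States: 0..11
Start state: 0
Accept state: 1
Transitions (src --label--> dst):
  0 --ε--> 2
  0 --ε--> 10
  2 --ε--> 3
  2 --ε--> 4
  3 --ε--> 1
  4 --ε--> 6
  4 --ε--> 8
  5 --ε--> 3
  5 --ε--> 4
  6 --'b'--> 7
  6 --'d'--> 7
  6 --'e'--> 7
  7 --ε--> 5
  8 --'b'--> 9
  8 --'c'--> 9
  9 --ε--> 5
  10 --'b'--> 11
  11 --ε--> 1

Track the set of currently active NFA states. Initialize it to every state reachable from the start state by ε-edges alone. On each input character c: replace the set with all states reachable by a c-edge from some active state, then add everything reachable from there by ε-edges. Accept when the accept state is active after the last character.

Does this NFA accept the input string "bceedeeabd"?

initial (ε-close {0}): {0,1,2,3,4,6,8,10}
'b' @ 1: {1,3,4,5,6,7,8,9,11}  (accept∈set)
'c' @ 2: {1,3,4,5,6,8,9}  (accept∈set)
'e' @ 3: {1,3,4,5,6,7,8}  (accept∈set)
'e' @ 4: {1,3,4,5,6,7,8}  (accept∈set)
'd' @ 5: {1,3,4,5,6,7,8}  (accept∈set)
'e' @ 6: {1,3,4,5,6,7,8}  (accept∈set)
'e' @ 7: {1,3,4,5,6,7,8}  (accept∈set)
'a' @ 8: {}  — no active states
rest 'bd' ignored (set empty)
after full input: {}  (accept=1 not in)

Answer: REJECT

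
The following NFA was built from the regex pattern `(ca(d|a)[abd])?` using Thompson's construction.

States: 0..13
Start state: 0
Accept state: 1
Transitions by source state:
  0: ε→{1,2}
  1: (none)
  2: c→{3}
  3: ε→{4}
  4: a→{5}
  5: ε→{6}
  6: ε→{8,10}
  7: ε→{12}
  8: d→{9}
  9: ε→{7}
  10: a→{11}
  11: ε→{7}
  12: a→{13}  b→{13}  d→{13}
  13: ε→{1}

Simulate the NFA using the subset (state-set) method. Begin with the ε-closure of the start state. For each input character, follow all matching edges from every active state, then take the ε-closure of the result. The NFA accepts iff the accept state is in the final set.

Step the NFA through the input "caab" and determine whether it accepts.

Answer: ACCEPT

Derivation:
S₀ = ε-closure({0}) = {0,1,2}
'c' @ 1: {3,4}
'a' @ 2: {5,6,8,10}
'a' @ 3: {7,11,12}
'b' @ 4: {1,13}  (accept∈set)
after full input: {1,13}  (accept=1 in)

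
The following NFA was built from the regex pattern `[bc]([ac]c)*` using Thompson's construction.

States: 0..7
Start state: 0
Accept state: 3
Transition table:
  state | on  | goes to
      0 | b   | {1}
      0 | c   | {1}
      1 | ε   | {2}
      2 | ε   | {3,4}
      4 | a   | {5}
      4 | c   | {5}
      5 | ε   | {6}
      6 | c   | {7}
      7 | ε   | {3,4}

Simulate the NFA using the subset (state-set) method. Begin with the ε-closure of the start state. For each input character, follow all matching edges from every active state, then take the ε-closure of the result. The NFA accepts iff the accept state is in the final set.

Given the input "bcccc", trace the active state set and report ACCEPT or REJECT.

Answer: ACCEPT

Derivation:
start: ε-closure({0}) = {0}
'b' @ 1: {1,2,3,4}  ✓accept
'c' @ 2: {5,6}
'c' @ 3: {3,4,7}  ✓accept
'c' @ 4: {5,6}
'c' @ 5: {3,4,7}  ✓accept
end set {3,4,7} — state 3 in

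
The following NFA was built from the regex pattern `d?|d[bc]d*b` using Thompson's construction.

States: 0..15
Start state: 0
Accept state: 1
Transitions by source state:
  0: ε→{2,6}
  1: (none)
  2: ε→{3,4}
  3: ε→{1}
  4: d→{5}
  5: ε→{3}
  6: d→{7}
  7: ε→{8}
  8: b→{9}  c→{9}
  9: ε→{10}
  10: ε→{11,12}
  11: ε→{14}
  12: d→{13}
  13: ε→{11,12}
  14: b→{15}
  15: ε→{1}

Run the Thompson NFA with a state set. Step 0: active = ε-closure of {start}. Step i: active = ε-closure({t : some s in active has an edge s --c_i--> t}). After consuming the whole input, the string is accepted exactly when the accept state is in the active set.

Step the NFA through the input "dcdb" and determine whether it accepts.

Answer: ACCEPT

Steps:
S₀ = ε-closure({0}) = {0,1,2,3,4,6}
'd' @ 1: {1,3,5,7,8}  [accepting]
'c' @ 2: {9,10,11,12,14}
'd' @ 3: {11,12,13,14}
'b' @ 4: {1,15}  [accepting]
final: {1,15}; accept 1 in set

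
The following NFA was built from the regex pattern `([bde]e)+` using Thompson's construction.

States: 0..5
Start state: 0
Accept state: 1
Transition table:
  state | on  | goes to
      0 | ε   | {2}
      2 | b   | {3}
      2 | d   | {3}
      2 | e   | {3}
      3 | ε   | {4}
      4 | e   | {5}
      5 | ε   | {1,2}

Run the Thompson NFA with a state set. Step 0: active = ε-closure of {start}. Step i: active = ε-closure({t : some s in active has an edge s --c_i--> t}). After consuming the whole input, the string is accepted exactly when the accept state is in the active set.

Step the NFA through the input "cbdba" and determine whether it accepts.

Answer: REJECT

Derivation:
start: ε-closure({0}) = {0,2}
'c' @ 1: {}  — state set empty
rest 'bdba' ignored (set empty)
after full input: {}  (accept=1 not in)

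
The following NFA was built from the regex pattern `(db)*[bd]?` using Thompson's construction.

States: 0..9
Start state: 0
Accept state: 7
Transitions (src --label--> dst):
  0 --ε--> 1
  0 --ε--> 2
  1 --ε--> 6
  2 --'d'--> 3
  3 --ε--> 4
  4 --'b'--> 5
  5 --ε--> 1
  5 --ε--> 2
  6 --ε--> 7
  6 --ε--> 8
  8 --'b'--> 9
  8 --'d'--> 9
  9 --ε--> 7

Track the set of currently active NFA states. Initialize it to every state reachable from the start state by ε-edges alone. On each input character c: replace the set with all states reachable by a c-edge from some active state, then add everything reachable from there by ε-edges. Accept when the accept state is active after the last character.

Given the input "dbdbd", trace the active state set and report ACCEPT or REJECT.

initial (ε-close {0}): {0,1,2,6,7,8}
'd' @ 1: {3,4,7,9}  [accepting]
'b' @ 2: {1,2,5,6,7,8}  [accepting]
'd' @ 3: {3,4,7,9}  [accepting]
'b' @ 4: {1,2,5,6,7,8}  [accepting]
'd' @ 5: {3,4,7,9}  [accepting]
after full input: {3,4,7,9}  (accept=7 in)

Answer: ACCEPT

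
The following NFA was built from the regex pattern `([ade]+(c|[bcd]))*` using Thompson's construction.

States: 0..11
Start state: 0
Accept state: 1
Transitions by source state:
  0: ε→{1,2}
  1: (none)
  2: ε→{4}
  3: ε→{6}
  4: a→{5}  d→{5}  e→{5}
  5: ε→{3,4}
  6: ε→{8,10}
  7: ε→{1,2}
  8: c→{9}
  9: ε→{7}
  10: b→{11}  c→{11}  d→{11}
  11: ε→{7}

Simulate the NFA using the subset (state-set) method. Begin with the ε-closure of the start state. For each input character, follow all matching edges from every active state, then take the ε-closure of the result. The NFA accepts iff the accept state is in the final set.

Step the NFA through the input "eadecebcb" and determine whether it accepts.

S₀ = ε-closure({0}) = {0,1,2,4}
'e' @ 1: {3,4,5,6,8,10}
'a' @ 2: {3,4,5,6,8,10}
'd' @ 3: {1,2,3,4,5,6,7,8,10,11}  ✓accept
'e' @ 4: {3,4,5,6,8,10}
'c' @ 5: {1,2,4,7,9,11}  ✓accept
'e' @ 6: {3,4,5,6,8,10}
'b' @ 7: {1,2,4,7,11}  ✓accept
'c' @ 8: {}  — no active states
rest 'b' ignored (set empty)
after full input: {}  (accept=1 not in)

Answer: REJECT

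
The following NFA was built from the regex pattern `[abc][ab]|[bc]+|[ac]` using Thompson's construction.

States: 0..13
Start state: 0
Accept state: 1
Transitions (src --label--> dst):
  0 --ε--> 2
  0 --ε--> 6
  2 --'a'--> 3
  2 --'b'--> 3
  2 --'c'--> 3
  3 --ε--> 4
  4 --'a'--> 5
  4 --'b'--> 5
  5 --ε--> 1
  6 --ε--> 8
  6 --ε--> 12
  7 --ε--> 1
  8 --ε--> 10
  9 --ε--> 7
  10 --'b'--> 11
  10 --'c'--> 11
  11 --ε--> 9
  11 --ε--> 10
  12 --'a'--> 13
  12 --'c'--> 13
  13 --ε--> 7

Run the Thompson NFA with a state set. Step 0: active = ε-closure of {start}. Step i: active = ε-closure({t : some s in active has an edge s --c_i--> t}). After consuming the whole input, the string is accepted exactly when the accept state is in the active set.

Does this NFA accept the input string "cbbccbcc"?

start: ε-closure({0}) = {0,2,6,8,10,12}
'c' @ 1: {1,3,4,7,9,10,11,13}  [accepting]
'b' @ 2: {1,5,7,9,10,11}  [accepting]
'b' @ 3: {1,7,9,10,11}  [accepting]
'c' @ 4: {1,7,9,10,11}  [accepting]
'c' @ 5: {1,7,9,10,11}  [accepting]
'b' @ 6: {1,7,9,10,11}  [accepting]
'c' @ 7: {1,7,9,10,11}  [accepting]
'c' @ 8: {1,7,9,10,11}  [accepting]
final: {1,7,9,10,11}; accept 1 in set

Answer: ACCEPT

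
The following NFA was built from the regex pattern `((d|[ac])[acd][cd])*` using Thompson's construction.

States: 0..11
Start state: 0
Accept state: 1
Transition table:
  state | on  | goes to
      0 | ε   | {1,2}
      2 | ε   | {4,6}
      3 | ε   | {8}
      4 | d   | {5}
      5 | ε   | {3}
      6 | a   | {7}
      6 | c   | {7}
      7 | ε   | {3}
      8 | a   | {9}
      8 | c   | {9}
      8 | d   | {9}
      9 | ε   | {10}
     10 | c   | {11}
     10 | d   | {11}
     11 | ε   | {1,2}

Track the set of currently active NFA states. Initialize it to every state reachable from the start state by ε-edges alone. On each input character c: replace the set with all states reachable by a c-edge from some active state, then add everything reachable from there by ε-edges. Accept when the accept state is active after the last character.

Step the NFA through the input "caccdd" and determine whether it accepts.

S₀ = ε-closure({0}) = {0,1,2,4,6}
'c' @ 1: {3,7,8}
'a' @ 2: {9,10}
'c' @ 3: {1,2,4,6,11}  ✓accept
'c' @ 4: {3,7,8}
'd' @ 5: {9,10}
'd' @ 6: {1,2,4,6,11}  ✓accept
end set {1,2,4,6,11} — state 1 in

Answer: ACCEPT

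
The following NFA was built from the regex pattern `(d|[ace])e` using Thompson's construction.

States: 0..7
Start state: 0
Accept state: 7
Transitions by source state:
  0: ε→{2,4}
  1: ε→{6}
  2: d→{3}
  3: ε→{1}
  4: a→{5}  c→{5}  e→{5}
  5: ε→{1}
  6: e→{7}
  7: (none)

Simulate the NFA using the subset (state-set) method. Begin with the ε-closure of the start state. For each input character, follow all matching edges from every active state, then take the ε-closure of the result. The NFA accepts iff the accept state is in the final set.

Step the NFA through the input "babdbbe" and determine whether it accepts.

start: ε-closure({0}) = {0,2,4}
'b' @ 1: {}  — state set empty
rest 'abdbbe' ignored (set empty)
final: {}; accept 7 not in set

Answer: REJECT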